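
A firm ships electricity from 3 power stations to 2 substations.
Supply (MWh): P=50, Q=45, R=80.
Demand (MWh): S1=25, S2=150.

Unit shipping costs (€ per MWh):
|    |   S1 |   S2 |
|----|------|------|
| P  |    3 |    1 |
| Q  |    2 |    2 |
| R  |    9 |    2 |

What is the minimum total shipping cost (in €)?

An optimal shipping plan:
  P to S2: 50 × €1 = €50
  Q to S1: 25 × €2 = €50
  Q to S2: 20 × €2 = €40
  R to S2: 80 × €2 = €160
Total = 50 + 50 + 40 + 160 = €300.

300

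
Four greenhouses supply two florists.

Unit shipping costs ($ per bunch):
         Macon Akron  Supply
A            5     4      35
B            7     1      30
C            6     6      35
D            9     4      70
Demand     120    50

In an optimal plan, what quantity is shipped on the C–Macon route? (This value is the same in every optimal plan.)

Solving gives:
  A->Macon: 35 × $5 = $175
  B->Akron: 30 × $1 = $30
  C->Macon: 35 × $6 = $210
  D->Macon: 50 × $9 = $450
  D->Akron: 20 × $4 = $80
Total cost = $945.
So C→Macon carries 35 bunches.

35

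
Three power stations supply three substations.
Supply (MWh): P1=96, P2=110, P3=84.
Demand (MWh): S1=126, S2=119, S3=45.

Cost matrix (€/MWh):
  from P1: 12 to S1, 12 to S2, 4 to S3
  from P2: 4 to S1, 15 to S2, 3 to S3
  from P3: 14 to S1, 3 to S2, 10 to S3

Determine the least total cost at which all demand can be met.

1484

Optimal allocation:
  P1->S1: 16 MWh
  P1->S2: 35 MWh
  P1->S3: 45 MWh
  P2->S1: 110 MWh
  P3->S2: 84 MWh
Total cost = €1484.
(Supply check: P1 ships 96; P2 ships 110; P3 ships 84.)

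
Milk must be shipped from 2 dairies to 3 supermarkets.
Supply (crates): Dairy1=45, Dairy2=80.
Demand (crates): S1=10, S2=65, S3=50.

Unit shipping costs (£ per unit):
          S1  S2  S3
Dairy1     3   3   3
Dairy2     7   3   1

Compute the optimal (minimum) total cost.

One minimum-cost allocation:
  Dairy1->S1: 10 crates
  Dairy1->S2: 35 crates
  Dairy2->S2: 30 crates
  Dairy2->S3: 50 crates
Total cost = £275.
(Supply check: Dairy1 ships 45; Dairy2 ships 80.)

275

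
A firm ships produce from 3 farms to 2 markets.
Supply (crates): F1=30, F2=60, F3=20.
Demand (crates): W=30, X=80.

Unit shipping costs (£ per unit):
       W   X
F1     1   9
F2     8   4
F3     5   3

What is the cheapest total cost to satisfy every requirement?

330

Optimal allocation:
  F1->W: 30 × £1 = £30
  F2->X: 60 × £4 = £240
  F3->X: 20 × £3 = £60
Total = 30 + 240 + 60 = £330.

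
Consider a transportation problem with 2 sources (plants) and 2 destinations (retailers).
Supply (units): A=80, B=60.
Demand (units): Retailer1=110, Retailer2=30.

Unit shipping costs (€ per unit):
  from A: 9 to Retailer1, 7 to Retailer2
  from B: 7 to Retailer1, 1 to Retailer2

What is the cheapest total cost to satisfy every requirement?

960

One minimum-cost allocation:
  A to Retailer1: 80 units
  B to Retailer1: 30 units
  B to Retailer2: 30 units
Total cost = €960.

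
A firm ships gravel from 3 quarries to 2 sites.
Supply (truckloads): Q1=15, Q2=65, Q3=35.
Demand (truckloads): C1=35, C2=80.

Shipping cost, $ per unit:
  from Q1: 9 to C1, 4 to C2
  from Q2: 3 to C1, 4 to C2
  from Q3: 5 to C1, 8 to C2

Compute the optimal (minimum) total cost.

One minimum-cost allocation:
  Q1->C2: 15 × $4 = $60
  Q2->C2: 65 × $4 = $260
  Q3->C1: 35 × $5 = $175
Total = 60 + 260 + 175 = $495.
(Supply check: Q1 ships 15; Q2 ships 65; Q3 ships 35.)

495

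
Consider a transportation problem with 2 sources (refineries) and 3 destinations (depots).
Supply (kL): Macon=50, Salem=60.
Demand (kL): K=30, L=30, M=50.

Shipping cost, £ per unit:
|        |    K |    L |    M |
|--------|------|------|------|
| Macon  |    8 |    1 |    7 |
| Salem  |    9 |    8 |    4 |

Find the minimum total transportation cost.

A cheapest plan:
  Macon→K: 20 kL
  Macon→L: 30 kL
  Salem→K: 10 kL
  Salem→M: 50 kL
Total cost = £480.
(Supply check: Macon ships 50; Salem ships 60.)

480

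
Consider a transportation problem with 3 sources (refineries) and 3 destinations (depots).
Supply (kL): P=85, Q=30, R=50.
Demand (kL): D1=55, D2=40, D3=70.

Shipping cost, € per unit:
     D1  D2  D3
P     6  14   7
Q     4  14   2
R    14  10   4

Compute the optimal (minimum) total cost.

Optimal allocation:
  P to D1: 55 kL
  P to D3: 30 kL
  Q to D3: 30 kL
  R to D2: 40 kL
  R to D3: 10 kL
Total cost = €1040.
(Supply check: P ships 85; Q ships 30; R ships 50.)

1040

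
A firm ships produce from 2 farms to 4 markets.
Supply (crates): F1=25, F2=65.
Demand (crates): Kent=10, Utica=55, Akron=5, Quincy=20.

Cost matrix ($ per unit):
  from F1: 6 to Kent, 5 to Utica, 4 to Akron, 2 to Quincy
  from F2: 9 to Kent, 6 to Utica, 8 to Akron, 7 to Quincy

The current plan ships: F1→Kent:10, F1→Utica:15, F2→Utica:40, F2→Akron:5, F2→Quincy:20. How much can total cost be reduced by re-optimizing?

Current plan cost = 10·6 + 15·5 + 40·6 + 5·8 + 20·7 = $555.
Optimal plan:
  F1–Akron: 5 × $4 = $20
  F1–Quincy: 20 × $2 = $40
  F2–Kent: 10 × $9 = $90
  F2–Utica: 55 × $6 = $330
Optimal cost = $480.
Saving = 555 − 480 = $75.

75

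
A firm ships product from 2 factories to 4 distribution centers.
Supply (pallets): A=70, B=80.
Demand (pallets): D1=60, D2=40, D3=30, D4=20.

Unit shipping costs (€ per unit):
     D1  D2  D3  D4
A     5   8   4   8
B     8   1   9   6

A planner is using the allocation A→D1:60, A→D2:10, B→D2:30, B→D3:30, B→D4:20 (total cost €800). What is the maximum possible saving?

Current plan cost = 60·5 + 10·8 + 30·1 + 30·9 + 20·6 = €800.
Optimal plan:
  A→D1: 40 × €5 = €200
  A→D3: 30 × €4 = €120
  B→D1: 20 × €8 = €160
  B→D2: 40 × €1 = €40
  B→D4: 20 × €6 = €120
Optimal cost = €640.
Saving = 800 − 640 = €160.

160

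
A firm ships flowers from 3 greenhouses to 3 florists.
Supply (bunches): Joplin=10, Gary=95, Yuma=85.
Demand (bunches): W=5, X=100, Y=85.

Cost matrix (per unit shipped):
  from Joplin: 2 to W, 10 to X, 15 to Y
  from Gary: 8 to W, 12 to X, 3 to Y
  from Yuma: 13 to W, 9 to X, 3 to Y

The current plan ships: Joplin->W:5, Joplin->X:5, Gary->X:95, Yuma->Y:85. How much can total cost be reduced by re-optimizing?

Current plan cost = 5·2 + 5·10 + 95·12 + 85·3 = 1455.
Optimal plan:
  Joplin–W: 5 bunches
  Joplin–X: 5 bunches
  Gary–X: 10 bunches
  Gary–Y: 85 bunches
  Yuma–X: 85 bunches
Optimal cost = 1200.
Saving = 1455 − 1200 = 255.

255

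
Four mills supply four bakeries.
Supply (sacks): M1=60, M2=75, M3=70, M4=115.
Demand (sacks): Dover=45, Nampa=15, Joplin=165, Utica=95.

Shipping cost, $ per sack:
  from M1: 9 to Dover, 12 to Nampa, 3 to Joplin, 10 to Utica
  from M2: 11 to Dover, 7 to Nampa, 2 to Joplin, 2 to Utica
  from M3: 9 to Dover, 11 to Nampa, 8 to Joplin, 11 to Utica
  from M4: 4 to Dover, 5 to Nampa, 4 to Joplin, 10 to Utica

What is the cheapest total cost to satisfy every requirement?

1425

A cheapest plan:
  M1->Joplin: 60 × $3 = $180
  M2->Utica: 75 × $2 = $150
  M3->Joplin: 50 × $8 = $400
  M3->Utica: 20 × $11 = $220
  M4->Dover: 45 × $4 = $180
  M4->Nampa: 15 × $5 = $75
  M4->Joplin: 55 × $4 = $220
Total = 180 + 150 + 400 + 220 + 180 + 75 + 220 = $1425.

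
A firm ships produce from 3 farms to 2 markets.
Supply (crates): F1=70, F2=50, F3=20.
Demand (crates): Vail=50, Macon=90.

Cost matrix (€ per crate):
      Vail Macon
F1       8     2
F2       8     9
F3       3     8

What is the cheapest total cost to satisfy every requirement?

Optimal allocation:
  F1 to Macon: 70 × €2 = €140
  F2 to Vail: 30 × €8 = €240
  F2 to Macon: 20 × €9 = €180
  F3 to Vail: 20 × €3 = €60
Total = 140 + 240 + 180 + 60 = €620.

620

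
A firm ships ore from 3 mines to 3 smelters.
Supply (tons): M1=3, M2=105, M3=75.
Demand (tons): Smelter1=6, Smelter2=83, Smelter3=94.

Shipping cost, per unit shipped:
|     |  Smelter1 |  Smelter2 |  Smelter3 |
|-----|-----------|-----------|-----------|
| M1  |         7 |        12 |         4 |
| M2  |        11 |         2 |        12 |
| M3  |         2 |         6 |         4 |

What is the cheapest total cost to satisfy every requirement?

A cheapest plan:
  M1->Smelter3: 3 × 4 = 12
  M2->Smelter2: 83 × 2 = 166
  M2->Smelter3: 22 × 12 = 264
  M3->Smelter1: 6 × 2 = 12
  M3->Smelter3: 69 × 4 = 276
Total = 12 + 166 + 264 + 12 + 276 = 730.

730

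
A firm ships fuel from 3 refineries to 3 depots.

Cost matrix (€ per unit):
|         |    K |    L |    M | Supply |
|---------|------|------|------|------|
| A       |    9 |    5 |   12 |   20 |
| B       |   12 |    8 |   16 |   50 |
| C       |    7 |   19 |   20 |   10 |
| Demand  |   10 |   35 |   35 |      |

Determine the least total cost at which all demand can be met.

830

Optimal allocation:
  A–M: 20 × €12 = €240
  B–L: 35 × €8 = €280
  B–M: 15 × €16 = €240
  C–K: 10 × €7 = €70
Total = 240 + 280 + 240 + 70 = €830.
(Supply check: A ships 20; B ships 50; C ships 10.)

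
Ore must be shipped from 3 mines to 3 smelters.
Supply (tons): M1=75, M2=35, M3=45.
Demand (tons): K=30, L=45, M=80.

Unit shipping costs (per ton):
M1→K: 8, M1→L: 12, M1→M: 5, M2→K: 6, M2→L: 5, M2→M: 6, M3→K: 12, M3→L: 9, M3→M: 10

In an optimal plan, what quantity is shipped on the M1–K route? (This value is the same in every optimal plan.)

The minimum-cost plan:
  M1–M: 75 × 5 = 375
  M2–K: 30 × 6 = 180
  M2–M: 5 × 6 = 30
  M3–L: 45 × 9 = 405
Total cost = 990.
The route M1→K is not used.

0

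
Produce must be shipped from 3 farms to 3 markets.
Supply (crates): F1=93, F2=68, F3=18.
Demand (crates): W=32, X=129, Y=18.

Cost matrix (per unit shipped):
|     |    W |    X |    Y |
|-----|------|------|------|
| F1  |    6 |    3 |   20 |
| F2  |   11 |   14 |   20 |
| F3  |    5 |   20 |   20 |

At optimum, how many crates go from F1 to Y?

Solving gives:
  F1→X: 93 × 3 = 279
  F2→W: 14 × 11 = 154
  F2→X: 36 × 14 = 504
  F2→Y: 18 × 20 = 360
  F3→W: 18 × 5 = 90
Total cost = 1387.
The route F1→Y is not used.

0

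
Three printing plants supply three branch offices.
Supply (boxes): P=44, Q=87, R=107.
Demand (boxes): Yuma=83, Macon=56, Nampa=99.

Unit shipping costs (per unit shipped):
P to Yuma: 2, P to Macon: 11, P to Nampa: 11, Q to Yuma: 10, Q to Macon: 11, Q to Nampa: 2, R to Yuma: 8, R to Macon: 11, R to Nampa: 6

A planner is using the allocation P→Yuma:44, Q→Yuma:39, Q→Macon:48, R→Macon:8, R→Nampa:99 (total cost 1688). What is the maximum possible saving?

426

Current plan cost = 44·2 + 39·10 + 48·11 + 8·11 + 99·6 = 1688.
Optimal plan:
  P–Yuma: 44 × 2 = 88
  Q–Nampa: 87 × 2 = 174
  R–Yuma: 39 × 8 = 312
  R–Macon: 56 × 11 = 616
  R–Nampa: 12 × 6 = 72
Optimal cost = 1262.
Saving = 1688 − 1262 = 426.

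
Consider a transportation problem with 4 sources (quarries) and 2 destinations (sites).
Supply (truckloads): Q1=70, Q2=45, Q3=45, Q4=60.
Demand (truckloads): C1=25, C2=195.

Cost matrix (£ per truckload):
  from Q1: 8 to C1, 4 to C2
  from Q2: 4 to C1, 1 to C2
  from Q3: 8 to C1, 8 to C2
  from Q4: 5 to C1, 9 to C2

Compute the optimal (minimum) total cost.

An optimal shipping plan:
  Q1→C2: 70 × £4 = £280
  Q2→C2: 45 × £1 = £45
  Q3→C2: 45 × £8 = £360
  Q4→C1: 25 × £5 = £125
  Q4→C2: 35 × £9 = £315
Total = 280 + 45 + 360 + 125 + 315 = £1125.
(Supply check: Q1 ships 70; Q2 ships 45; Q3 ships 45; Q4 ships 60.)

1125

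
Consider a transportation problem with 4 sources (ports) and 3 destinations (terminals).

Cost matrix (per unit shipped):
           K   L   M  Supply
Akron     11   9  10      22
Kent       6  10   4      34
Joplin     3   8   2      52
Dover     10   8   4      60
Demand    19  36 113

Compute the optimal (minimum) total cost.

753

Optimal allocation:
  Akron→L: 22 × 9 = 198
  Kent→M: 34 × 4 = 136
  Joplin→K: 19 × 3 = 57
  Joplin→M: 33 × 2 = 66
  Dover→L: 14 × 8 = 112
  Dover→M: 46 × 4 = 184
Total = 198 + 136 + 57 + 66 + 112 + 184 = 753.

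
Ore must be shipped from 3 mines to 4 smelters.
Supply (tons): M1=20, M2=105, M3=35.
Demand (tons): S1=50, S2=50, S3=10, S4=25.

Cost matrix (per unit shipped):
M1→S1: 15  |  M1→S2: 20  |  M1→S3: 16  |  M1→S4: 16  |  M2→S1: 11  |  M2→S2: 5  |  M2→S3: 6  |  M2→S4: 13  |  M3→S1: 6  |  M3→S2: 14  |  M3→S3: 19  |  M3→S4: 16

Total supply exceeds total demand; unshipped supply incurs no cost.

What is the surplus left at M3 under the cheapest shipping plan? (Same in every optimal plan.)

An optimal plan:
  M2→S1: 15 × 11 = 165
  M2→S2: 50 × 5 = 250
  M2→S3: 10 × 6 = 60
  M2→S4: 25 × 13 = 325
  M3→S1: 35 × 6 = 210
Total cost = 1010.
M3 ships 35 of its 35, leaving 0.

0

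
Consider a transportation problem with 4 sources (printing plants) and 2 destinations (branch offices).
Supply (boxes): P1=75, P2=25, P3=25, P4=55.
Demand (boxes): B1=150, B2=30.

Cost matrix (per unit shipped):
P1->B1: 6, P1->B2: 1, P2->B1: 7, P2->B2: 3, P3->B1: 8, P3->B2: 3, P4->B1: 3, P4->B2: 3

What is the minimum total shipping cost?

Optimal allocation:
  P1->B1: 45 × 6 = 270
  P1->B2: 30 × 1 = 30
  P2->B1: 25 × 7 = 175
  P3->B1: 25 × 8 = 200
  P4->B1: 55 × 3 = 165
Total = 270 + 30 + 175 + 200 + 165 = 840.
(Supply check: P1 ships 75; P2 ships 25; P3 ships 25; P4 ships 55.)

840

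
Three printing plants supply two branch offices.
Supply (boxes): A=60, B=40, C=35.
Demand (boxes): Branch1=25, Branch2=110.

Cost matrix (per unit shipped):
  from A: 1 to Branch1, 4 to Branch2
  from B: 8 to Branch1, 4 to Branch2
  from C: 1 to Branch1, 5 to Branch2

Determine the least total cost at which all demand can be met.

An optimal shipping plan:
  A to Branch2: 60 boxes
  B to Branch2: 40 boxes
  C to Branch1: 25 boxes
  C to Branch2: 10 boxes
Total cost = 475.
(Supply check: A ships 60; B ships 40; C ships 35.)

475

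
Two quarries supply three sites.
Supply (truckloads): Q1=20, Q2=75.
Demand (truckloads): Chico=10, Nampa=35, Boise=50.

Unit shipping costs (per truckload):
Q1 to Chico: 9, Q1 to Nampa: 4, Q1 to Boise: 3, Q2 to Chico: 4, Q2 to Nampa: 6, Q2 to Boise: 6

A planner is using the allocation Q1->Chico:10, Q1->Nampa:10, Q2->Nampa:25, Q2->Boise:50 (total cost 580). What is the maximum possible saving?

90

Current plan cost = 10·9 + 10·4 + 25·6 + 50·6 = 580.
Optimal plan:
  Q1->Boise: 20 × 3 = 60
  Q2->Chico: 10 × 4 = 40
  Q2->Nampa: 35 × 6 = 210
  Q2->Boise: 30 × 6 = 180
Optimal cost = 490.
Saving = 580 − 490 = 90.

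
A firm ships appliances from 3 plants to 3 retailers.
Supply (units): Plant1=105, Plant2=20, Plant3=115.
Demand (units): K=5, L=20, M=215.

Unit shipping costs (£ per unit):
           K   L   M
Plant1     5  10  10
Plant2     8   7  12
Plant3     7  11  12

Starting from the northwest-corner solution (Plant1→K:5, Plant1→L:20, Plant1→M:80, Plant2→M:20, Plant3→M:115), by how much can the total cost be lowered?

100

Current plan cost = 5·5 + 20·10 + 80·10 + 20·12 + 115·12 = £2645.
Optimal plan:
  Plant1–M: 105 units
  Plant2–L: 20 units
  Plant3–K: 5 units
  Plant3–M: 110 units
Optimal cost = £2545.
Saving = 2645 − 2545 = £100.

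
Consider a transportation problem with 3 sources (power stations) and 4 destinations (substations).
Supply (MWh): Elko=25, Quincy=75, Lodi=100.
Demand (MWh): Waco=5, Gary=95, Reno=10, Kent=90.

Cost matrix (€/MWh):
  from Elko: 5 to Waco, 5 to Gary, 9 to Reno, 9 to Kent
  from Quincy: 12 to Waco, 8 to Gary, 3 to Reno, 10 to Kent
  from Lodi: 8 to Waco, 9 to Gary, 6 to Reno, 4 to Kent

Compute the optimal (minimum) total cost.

1120

Optimal allocation:
  Elko to Gary: 25 MWh
  Quincy to Gary: 65 MWh
  Quincy to Reno: 10 MWh
  Lodi to Waco: 5 MWh
  Lodi to Gary: 5 MWh
  Lodi to Kent: 90 MWh
Total cost = €1120.
(Supply check: Elko ships 25; Quincy ships 75; Lodi ships 100.)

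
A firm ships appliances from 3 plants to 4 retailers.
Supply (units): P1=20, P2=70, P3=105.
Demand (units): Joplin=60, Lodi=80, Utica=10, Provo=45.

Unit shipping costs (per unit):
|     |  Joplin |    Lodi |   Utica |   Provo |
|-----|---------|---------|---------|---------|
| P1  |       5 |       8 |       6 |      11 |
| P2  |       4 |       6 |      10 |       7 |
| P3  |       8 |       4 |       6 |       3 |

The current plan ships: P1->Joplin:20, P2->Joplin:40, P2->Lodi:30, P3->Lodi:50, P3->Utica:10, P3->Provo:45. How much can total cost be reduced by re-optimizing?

Current plan cost = 20·5 + 40·4 + 30·6 + 50·4 + 10·6 + 45·3 = 835.
Optimal plan:
  P1–Joplin: 10 units
  P1–Utica: 10 units
  P2–Joplin: 50 units
  P2–Lodi: 20 units
  P3–Lodi: 60 units
  P3–Provo: 45 units
Optimal cost = 805.
Saving = 835 − 805 = 30.

30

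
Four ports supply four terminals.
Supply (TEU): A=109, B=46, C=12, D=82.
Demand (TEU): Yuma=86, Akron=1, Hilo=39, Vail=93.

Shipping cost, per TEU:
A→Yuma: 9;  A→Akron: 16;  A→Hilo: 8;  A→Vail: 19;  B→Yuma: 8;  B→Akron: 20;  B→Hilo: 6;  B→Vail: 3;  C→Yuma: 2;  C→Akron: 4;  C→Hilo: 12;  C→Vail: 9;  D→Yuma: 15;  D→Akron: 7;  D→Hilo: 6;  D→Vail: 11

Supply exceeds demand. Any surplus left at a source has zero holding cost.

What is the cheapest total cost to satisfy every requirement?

An optimal shipping plan:
  A→Yuma: 74 × 9 = 666
  A→Hilo: 5 × 8 = 40
  B→Vail: 46 × 3 = 138
  C→Yuma: 12 × 2 = 24
  D→Akron: 1 × 7 = 7
  D→Hilo: 34 × 6 = 204
  D→Vail: 47 × 11 = 517
Total = 666 + 40 + 138 + 24 + 7 + 204 + 517 = 1596.

1596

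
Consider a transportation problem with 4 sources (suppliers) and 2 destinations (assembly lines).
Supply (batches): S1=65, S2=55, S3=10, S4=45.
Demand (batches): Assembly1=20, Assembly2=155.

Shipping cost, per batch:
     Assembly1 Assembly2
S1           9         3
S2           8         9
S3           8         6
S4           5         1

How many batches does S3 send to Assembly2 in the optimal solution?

10

The minimum-cost plan:
  S1→Assembly2: 65 × 3 = 195
  S2→Assembly1: 20 × 8 = 160
  S2→Assembly2: 35 × 9 = 315
  S3→Assembly2: 10 × 6 = 60
  S4→Assembly2: 45 × 1 = 45
Total cost = 775.
So S3→Assembly2 carries 10 batches.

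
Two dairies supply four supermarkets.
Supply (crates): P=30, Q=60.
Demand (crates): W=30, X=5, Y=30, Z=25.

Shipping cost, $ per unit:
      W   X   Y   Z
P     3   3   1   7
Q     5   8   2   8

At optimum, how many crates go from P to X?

The minimum-cost plan:
  P→W: 25 × $3 = $75
  P→X: 5 × $3 = $15
  Q→W: 5 × $5 = $25
  Q→Y: 30 × $2 = $60
  Q→Z: 25 × $8 = $200
Total cost = $375.
So P→X carries 5 crates.

5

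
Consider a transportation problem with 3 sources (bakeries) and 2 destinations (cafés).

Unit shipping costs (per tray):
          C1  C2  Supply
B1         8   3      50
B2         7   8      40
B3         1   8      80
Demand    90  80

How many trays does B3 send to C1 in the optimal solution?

The minimum-cost plan:
  B1 to C2: 50 × 3 = 150
  B2 to C1: 10 × 7 = 70
  B2 to C2: 30 × 8 = 240
  B3 to C1: 80 × 1 = 80
Total cost = 540.
So B3→C1 carries 80 trays.

80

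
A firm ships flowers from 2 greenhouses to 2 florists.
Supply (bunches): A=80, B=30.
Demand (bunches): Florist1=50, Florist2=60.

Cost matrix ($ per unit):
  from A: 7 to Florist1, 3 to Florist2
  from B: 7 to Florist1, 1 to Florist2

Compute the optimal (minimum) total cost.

One minimum-cost allocation:
  A→Florist1: 50 bunches
  A→Florist2: 30 bunches
  B→Florist2: 30 bunches
Total cost = $470.

470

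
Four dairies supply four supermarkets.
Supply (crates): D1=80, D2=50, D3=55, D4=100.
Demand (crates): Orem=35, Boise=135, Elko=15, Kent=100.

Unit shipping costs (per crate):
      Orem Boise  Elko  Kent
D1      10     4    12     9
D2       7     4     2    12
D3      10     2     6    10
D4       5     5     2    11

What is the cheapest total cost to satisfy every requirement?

Optimal allocation:
  D1->Kent: 80 crates
  D2->Boise: 50 crates
  D3->Boise: 55 crates
  D4->Orem: 35 crates
  D4->Boise: 30 crates
  D4->Elko: 15 crates
  D4->Kent: 20 crates
Total cost = 1605.
(Supply check: D1 ships 80; D2 ships 50; D3 ships 55; D4 ships 100.)

1605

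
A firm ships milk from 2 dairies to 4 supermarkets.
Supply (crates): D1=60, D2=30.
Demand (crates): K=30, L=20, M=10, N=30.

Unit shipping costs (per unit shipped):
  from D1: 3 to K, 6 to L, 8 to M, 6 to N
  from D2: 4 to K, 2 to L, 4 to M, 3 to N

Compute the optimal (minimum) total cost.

A cheapest plan:
  D1 to K: 30 × 3 = 90
  D1 to N: 30 × 6 = 180
  D2 to L: 20 × 2 = 40
  D2 to M: 10 × 4 = 40
Total = 90 + 180 + 40 + 40 = 350.
(Supply check: D1 ships 60; D2 ships 30.)

350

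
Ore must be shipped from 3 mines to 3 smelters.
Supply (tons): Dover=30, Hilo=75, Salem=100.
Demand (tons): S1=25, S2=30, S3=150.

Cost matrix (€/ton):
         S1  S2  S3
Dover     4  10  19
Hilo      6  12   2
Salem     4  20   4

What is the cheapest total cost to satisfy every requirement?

An optimal shipping plan:
  Dover–S2: 30 tons
  Hilo–S3: 75 tons
  Salem–S1: 25 tons
  Salem–S3: 75 tons
Total cost = €850.

850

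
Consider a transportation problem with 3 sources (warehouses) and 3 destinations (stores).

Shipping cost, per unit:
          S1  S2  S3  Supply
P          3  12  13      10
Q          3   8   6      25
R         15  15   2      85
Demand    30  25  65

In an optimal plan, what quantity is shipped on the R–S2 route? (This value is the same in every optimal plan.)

Optimal shipments:
  P–S1: 10 × 3 = 30
  Q–S1: 20 × 3 = 60
  Q–S2: 5 × 8 = 40
  R–S2: 20 × 15 = 300
  R–S3: 65 × 2 = 130
Total cost = 560.
So R→S2 carries 20 units.

20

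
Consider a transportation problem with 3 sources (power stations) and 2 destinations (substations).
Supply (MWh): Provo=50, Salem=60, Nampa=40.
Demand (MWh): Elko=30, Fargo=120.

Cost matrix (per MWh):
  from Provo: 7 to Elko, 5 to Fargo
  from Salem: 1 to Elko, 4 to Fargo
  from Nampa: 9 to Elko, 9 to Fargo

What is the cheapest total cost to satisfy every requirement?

760

Optimal allocation:
  Provo to Fargo: 50 × 5 = 250
  Salem to Elko: 30 × 1 = 30
  Salem to Fargo: 30 × 4 = 120
  Nampa to Fargo: 40 × 9 = 360
Total = 250 + 30 + 120 + 360 = 760.
(Supply check: Provo ships 50; Salem ships 60; Nampa ships 40.)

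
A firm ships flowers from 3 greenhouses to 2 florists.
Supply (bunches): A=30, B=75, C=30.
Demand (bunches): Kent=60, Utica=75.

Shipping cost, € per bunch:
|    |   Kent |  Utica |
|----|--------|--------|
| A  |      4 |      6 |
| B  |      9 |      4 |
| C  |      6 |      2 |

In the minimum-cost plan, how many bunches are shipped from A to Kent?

30

Solving gives:
  A to Kent: 30 × €4 = €120
  B to Utica: 75 × €4 = €300
  C to Kent: 30 × €6 = €180
Total cost = €600.
So A→Kent carries 30 bunches.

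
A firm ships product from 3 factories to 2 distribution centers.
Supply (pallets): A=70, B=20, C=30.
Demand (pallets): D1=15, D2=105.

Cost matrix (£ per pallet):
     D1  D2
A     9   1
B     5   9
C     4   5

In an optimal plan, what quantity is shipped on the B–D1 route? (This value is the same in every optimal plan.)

The minimum-cost plan:
  A->D2: 70 × £1 = £70
  B->D1: 15 × £5 = £75
  B->D2: 5 × £9 = £45
  C->D2: 30 × £5 = £150
Total cost = £340.
So B→D1 carries 15 pallets.

15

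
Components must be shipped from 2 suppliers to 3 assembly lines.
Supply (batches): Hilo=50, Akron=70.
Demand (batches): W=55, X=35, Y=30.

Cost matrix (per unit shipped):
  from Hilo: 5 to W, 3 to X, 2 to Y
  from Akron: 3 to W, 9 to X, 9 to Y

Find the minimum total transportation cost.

420

Optimal allocation:
  Hilo to X: 20 batches
  Hilo to Y: 30 batches
  Akron to W: 55 batches
  Akron to X: 15 batches
Total cost = 420.
(Supply check: Hilo ships 50; Akron ships 70.)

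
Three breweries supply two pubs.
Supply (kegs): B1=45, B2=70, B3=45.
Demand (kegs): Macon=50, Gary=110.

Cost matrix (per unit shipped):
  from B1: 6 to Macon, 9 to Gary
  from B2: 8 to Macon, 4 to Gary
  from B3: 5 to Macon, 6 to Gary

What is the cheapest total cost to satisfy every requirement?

Optimal allocation:
  B1->Macon: 45 × 6 = 270
  B2->Gary: 70 × 4 = 280
  B3->Macon: 5 × 5 = 25
  B3->Gary: 40 × 6 = 240
Total = 270 + 280 + 25 + 240 = 815.

815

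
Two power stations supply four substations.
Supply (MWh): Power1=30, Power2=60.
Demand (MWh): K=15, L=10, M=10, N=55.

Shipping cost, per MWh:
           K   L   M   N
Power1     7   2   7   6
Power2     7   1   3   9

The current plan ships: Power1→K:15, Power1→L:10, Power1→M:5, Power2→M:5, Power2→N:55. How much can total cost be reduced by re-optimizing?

Current plan cost = 15·7 + 10·2 + 5·7 + 5·3 + 55·9 = 670.
Optimal plan:
  Power1→N: 30 × 6 = 180
  Power2→K: 15 × 7 = 105
  Power2→L: 10 × 1 = 10
  Power2→M: 10 × 3 = 30
  Power2→N: 25 × 9 = 225
Optimal cost = 550.
Saving = 670 − 550 = 120.

120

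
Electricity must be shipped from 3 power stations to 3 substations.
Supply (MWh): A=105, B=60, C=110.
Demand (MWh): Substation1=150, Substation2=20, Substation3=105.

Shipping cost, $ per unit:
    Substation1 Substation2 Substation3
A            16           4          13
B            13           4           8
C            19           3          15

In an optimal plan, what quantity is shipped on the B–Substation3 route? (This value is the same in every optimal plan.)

Optimal shipments:
  A→Substation1: 105 × $16 = $1680
  B→Substation3: 60 × $8 = $480
  C→Substation1: 45 × $19 = $855
  C→Substation2: 20 × $3 = $60
  C→Substation3: 45 × $15 = $675
Total cost = $3750.
So B→Substation3 carries 60 MWh.

60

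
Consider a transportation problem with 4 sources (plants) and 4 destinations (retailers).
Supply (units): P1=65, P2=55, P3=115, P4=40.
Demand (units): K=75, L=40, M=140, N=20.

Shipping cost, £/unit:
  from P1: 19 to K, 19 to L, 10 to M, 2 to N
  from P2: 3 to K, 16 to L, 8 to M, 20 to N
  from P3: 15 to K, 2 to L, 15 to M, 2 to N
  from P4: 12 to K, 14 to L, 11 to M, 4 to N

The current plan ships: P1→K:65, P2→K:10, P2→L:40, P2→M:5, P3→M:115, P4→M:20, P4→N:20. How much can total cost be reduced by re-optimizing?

1770

Current plan cost = 65·19 + 10·3 + 40·16 + 5·8 + 115·15 + 20·11 + 20·4 = £3970.
Optimal plan:
  P1–M: 65 × £10 = £650
  P2–K: 55 × £3 = £165
  P3–K: 20 × £15 = £300
  P3–L: 40 × £2 = £80
  P3–M: 35 × £15 = £525
  P3–N: 20 × £2 = £40
  P4–M: 40 × £11 = £440
Optimal cost = £2200.
Saving = 3970 − 2200 = £1770.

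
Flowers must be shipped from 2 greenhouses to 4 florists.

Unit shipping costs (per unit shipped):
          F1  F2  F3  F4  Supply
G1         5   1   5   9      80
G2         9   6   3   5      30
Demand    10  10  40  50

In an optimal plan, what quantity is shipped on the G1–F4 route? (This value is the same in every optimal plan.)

The minimum-cost plan:
  G1→F1: 10 × 5 = 50
  G1→F2: 10 × 1 = 10
  G1→F3: 40 × 5 = 200
  G1→F4: 20 × 9 = 180
  G2→F4: 30 × 5 = 150
Total cost = 590.
So G1→F4 carries 20 bunches.

20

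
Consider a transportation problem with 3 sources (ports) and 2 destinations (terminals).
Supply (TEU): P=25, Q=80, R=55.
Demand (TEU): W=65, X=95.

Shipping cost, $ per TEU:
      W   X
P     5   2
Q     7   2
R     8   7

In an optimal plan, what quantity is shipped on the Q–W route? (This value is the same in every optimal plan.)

Optimal shipments:
  P→W: 10 × $5 = $50
  P→X: 15 × $2 = $30
  Q→X: 80 × $2 = $160
  R→W: 55 × $8 = $440
Total cost = $680.
The route Q→W is not used.

0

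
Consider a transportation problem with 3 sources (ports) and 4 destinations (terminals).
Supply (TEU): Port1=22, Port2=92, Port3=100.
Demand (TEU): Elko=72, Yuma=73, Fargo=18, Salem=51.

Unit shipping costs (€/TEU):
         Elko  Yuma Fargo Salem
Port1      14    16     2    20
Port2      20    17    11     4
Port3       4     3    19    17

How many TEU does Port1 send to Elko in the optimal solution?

The minimum-cost plan:
  Port1->Elko: 4 × €14 = €56
  Port1->Fargo: 18 × €2 = €36
  Port2->Yuma: 41 × €17 = €697
  Port2->Salem: 51 × €4 = €204
  Port3->Elko: 68 × €4 = €272
  Port3->Yuma: 32 × €3 = €96
Total cost = €1361.
So Port1→Elko carries 4 TEU.

4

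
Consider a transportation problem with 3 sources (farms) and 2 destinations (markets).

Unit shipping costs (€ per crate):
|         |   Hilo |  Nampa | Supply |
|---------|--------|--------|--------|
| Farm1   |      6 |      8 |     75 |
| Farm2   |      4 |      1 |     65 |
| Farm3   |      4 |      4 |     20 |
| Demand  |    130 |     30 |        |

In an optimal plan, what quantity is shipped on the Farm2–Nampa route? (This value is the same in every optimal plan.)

Optimal shipments:
  Farm1->Hilo: 75 × €6 = €450
  Farm2->Hilo: 35 × €4 = €140
  Farm2->Nampa: 30 × €1 = €30
  Farm3->Hilo: 20 × €4 = €80
Total cost = €700.
So Farm2→Nampa carries 30 crates.

30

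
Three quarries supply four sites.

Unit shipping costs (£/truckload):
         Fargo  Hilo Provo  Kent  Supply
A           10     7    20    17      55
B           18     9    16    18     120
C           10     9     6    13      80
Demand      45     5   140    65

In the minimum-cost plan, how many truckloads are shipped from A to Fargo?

Solving gives:
  A–Fargo: 45 × £10 = £450
  A–Hilo: 5 × £7 = £35
  A–Kent: 5 × £17 = £85
  B–Provo: 60 × £16 = £960
  B–Kent: 60 × £18 = £1080
  C–Provo: 80 × £6 = £480
Total cost = £3090.
So A→Fargo carries 45 truckloads.

45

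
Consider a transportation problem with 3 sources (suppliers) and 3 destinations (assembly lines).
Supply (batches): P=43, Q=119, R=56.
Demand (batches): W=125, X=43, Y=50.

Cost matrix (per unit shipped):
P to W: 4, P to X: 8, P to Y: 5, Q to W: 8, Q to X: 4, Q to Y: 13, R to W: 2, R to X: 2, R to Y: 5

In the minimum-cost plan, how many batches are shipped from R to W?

The minimum-cost plan:
  P->Y: 43 × 5 = 215
  Q->W: 76 × 8 = 608
  Q->X: 43 × 4 = 172
  R->W: 49 × 2 = 98
  R->Y: 7 × 5 = 35
Total cost = 1128.
So R→W carries 49 batches.

49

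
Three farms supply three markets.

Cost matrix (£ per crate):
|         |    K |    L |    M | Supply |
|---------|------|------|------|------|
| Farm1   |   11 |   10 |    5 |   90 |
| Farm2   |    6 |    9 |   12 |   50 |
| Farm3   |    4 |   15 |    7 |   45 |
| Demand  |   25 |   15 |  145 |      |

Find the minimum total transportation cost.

1170

A cheapest plan:
  Farm1–M: 90 × £5 = £450
  Farm2–K: 25 × £6 = £150
  Farm2–L: 15 × £9 = £135
  Farm2–M: 10 × £12 = £120
  Farm3–M: 45 × £7 = £315
Total = 450 + 150 + 135 + 120 + 315 = £1170.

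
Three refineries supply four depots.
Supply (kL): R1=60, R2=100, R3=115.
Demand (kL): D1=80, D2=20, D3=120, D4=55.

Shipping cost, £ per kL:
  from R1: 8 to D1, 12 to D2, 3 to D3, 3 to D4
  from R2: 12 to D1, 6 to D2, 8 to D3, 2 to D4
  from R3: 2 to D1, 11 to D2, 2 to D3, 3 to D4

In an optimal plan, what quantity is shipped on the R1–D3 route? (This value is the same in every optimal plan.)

60

Optimal shipments:
  R1 to D3: 60 × £3 = £180
  R2 to D2: 20 × £6 = £120
  R2 to D3: 25 × £8 = £200
  R2 to D4: 55 × £2 = £110
  R3 to D1: 80 × £2 = £160
  R3 to D3: 35 × £2 = £70
Total cost = £840.
So R1→D3 carries 60 kL.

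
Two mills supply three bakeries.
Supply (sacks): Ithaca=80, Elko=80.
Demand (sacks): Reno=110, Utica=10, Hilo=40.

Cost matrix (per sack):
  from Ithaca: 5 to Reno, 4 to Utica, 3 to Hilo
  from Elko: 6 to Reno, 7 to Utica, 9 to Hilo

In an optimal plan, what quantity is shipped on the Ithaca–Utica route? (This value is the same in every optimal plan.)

10

Solving gives:
  Ithaca–Reno: 30 sacks
  Ithaca–Utica: 10 sacks
  Ithaca–Hilo: 40 sacks
  Elko–Reno: 80 sacks
Total cost = 790.
So Ithaca→Utica carries 10 sacks.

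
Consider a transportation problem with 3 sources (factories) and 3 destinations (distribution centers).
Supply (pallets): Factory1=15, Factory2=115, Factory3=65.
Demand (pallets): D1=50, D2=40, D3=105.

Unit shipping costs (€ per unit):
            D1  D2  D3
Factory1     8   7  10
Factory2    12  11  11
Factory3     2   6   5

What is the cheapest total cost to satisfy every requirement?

1545

An optimal shipping plan:
  Factory1→D2: 15 × €7 = €105
  Factory2→D2: 25 × €11 = €275
  Factory2→D3: 90 × €11 = €990
  Factory3→D1: 50 × €2 = €100
  Factory3→D3: 15 × €5 = €75
Total = 105 + 275 + 990 + 100 + 75 = €1545.
(Supply check: Factory1 ships 15; Factory2 ships 115; Factory3 ships 65.)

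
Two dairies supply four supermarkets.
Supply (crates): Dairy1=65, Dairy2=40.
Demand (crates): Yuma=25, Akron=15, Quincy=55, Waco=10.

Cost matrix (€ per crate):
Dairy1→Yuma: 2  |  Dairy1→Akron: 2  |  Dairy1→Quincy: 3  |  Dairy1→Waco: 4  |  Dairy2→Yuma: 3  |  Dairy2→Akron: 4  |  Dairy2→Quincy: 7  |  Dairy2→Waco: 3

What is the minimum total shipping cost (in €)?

310

Optimal allocation:
  Dairy1→Akron: 10 × €2 = €20
  Dairy1→Quincy: 55 × €3 = €165
  Dairy2→Yuma: 25 × €3 = €75
  Dairy2→Akron: 5 × €4 = €20
  Dairy2→Waco: 10 × €3 = €30
Total = 20 + 165 + 75 + 20 + 30 = €310.
(Supply check: Dairy1 ships 65; Dairy2 ships 40.)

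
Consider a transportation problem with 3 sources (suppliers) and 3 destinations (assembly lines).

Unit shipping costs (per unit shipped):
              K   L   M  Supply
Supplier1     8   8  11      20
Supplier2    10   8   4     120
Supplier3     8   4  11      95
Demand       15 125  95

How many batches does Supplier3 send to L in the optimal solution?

95

Optimal shipments:
  Supplier1→K: 15 × 8 = 120
  Supplier1→L: 5 × 8 = 40
  Supplier2→L: 25 × 8 = 200
  Supplier2→M: 95 × 4 = 380
  Supplier3→L: 95 × 4 = 380
Total cost = 1120.
So Supplier3→L carries 95 batches.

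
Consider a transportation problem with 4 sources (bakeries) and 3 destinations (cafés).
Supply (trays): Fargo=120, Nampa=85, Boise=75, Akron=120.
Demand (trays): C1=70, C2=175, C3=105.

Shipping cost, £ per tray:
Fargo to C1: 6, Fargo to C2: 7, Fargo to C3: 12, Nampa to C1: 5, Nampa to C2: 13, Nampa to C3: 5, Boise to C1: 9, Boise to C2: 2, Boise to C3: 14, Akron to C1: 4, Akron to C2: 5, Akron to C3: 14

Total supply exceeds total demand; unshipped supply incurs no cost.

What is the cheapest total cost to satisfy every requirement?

An optimal shipping plan:
  Fargo to C2: 50 × £7 = £350
  Fargo to C3: 20 × £12 = £240
  Nampa to C3: 85 × £5 = £425
  Boise to C2: 75 × £2 = £150
  Akron to C1: 70 × £4 = £280
  Akron to C2: 50 × £5 = £250
Total = 350 + 240 + 425 + 150 + 280 + 250 = £1695.
(Supply check: Fargo ships 70; Nampa ships 85; Boise ships 75; Akron ships 120.)

1695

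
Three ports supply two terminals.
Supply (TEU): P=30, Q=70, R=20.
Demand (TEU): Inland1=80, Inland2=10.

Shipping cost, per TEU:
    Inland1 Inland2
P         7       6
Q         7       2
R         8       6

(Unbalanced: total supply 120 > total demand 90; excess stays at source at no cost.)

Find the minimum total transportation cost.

A cheapest plan:
  P→Inland1: 20 TEU
  Q→Inland1: 60 TEU
  Q→Inland2: 10 TEU
Total cost = 580.

580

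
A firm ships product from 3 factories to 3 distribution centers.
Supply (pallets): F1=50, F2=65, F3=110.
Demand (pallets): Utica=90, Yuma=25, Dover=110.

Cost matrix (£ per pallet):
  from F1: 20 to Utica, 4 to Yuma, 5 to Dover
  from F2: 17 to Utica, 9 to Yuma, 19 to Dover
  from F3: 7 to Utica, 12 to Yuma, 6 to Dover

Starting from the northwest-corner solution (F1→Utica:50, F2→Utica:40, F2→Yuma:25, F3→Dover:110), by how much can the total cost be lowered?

Current plan cost = 50·20 + 40·17 + 25·9 + 110·6 = £2565.
Optimal plan:
  F1→Dover: 50 pallets
  F2→Utica: 40 pallets
  F2→Yuma: 25 pallets
  F3→Utica: 50 pallets
  F3→Dover: 60 pallets
Optimal cost = £1865.
Saving = 2565 − 1865 = £700.

700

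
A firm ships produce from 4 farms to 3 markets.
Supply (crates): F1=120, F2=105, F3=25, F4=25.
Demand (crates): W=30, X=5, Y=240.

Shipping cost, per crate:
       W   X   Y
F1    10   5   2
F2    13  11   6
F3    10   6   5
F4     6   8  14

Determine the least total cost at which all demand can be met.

1175

Optimal allocation:
  F1->Y: 120 crates
  F2->Y: 105 crates
  F3->W: 5 crates
  F3->X: 5 crates
  F3->Y: 15 crates
  F4->W: 25 crates
Total cost = 1175.
(Supply check: F1 ships 120; F2 ships 105; F3 ships 25; F4 ships 25.)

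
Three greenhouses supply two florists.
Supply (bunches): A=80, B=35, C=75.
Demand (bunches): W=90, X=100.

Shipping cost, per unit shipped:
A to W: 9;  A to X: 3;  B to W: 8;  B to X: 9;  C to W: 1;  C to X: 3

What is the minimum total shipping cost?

615

Optimal allocation:
  A–X: 80 × 3 = 240
  B–W: 15 × 8 = 120
  B–X: 20 × 9 = 180
  C–W: 75 × 1 = 75
Total = 240 + 120 + 180 + 75 = 615.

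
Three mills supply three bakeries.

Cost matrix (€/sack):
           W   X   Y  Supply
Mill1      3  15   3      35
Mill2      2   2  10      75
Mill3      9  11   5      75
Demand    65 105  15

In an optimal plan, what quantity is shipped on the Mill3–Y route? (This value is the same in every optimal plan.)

15

Solving gives:
  Mill1→W: 35 × €3 = €105
  Mill2→X: 75 × €2 = €150
  Mill3→W: 30 × €9 = €270
  Mill3→X: 30 × €11 = €330
  Mill3→Y: 15 × €5 = €75
Total cost = €930.
So Mill3→Y carries 15 sacks.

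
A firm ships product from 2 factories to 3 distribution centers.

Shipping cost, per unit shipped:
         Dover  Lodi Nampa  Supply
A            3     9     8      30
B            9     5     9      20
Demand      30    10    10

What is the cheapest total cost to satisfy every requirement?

A cheapest plan:
  A–Dover: 30 × 3 = 90
  B–Lodi: 10 × 5 = 50
  B–Nampa: 10 × 9 = 90
Total = 90 + 50 + 90 = 230.

230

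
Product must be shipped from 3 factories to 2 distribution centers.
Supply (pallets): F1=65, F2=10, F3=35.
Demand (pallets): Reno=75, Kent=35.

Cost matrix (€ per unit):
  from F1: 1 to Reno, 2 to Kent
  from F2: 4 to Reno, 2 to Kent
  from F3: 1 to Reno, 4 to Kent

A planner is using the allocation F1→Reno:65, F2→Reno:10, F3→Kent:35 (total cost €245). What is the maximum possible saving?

100

Current plan cost = 65·1 + 10·4 + 35·4 = €245.
Optimal plan:
  F1→Reno: 40 pallets
  F1→Kent: 25 pallets
  F2→Kent: 10 pallets
  F3→Reno: 35 pallets
Optimal cost = €145.
Saving = 245 − 145 = €100.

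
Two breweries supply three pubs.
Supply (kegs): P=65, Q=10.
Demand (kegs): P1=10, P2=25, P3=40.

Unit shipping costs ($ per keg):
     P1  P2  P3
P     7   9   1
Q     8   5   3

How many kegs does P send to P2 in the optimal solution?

Solving gives:
  P→P1: 10 × $7 = $70
  P→P2: 15 × $9 = $135
  P→P3: 40 × $1 = $40
  Q→P2: 10 × $5 = $50
Total cost = $295.
So P→P2 carries 15 kegs.

15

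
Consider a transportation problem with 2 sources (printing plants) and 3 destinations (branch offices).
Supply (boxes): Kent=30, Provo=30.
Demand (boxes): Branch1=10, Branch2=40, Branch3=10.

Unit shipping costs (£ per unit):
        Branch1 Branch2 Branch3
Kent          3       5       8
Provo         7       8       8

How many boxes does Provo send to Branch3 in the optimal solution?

The minimum-cost plan:
  Kent–Branch1: 10 × £3 = £30
  Kent–Branch2: 20 × £5 = £100
  Provo–Branch2: 20 × £8 = £160
  Provo–Branch3: 10 × £8 = £80
Total cost = £370.
So Provo→Branch3 carries 10 boxes.

10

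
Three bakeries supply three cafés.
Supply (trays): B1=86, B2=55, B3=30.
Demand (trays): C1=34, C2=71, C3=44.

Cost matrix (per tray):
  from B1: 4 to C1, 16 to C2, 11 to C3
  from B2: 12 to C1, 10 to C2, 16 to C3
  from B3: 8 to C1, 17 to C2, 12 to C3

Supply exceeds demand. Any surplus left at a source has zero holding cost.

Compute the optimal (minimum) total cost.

1434

One minimum-cost allocation:
  B1 to C1: 34 × 4 = 136
  B1 to C2: 16 × 16 = 256
  B1 to C3: 36 × 11 = 396
  B2 to C2: 55 × 10 = 550
  B3 to C3: 8 × 12 = 96
Total = 136 + 256 + 396 + 550 + 96 = 1434.
(Supply check: B1 ships 86; B2 ships 55; B3 ships 8.)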